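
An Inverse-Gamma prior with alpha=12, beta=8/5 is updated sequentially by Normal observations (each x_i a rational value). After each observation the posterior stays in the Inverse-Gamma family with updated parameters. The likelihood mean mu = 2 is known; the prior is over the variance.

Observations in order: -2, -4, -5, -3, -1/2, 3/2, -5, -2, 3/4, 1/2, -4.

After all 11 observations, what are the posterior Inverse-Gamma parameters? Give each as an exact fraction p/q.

alpha=35/2, beta=19241/160

obs 1: x=-2 → posterior Inverse-Gamma(25/2, 48/5)
obs 2: x=-4 → posterior Inverse-Gamma(13, 138/5)
obs 3: x=-5 → posterior Inverse-Gamma(27/2, 521/10)
obs 4: x=-3 → posterior Inverse-Gamma(14, 323/5)
obs 5: x=-1/2 → posterior Inverse-Gamma(29/2, 2709/40)
obs 6: x=3/2 → posterior Inverse-Gamma(15, 1357/20)
obs 7: x=-5 → posterior Inverse-Gamma(31/2, 1847/20)
obs 8: x=-2 → posterior Inverse-Gamma(16, 2007/20)
obs 9: x=3/4 → posterior Inverse-Gamma(33/2, 16181/160)
obs 10: x=1/2 → posterior Inverse-Gamma(17, 16361/160)
obs 11: x=-4 → posterior Inverse-Gamma(35/2, 19241/160)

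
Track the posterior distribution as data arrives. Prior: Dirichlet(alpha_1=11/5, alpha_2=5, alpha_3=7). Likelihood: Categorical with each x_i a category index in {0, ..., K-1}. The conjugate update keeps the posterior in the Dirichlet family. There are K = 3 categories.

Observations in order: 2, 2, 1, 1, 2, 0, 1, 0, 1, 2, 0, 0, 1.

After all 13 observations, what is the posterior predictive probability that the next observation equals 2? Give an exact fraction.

obs 1: x=2 → posterior Dirichlet(11/5, 5, 8)
obs 2: x=2 → posterior Dirichlet(11/5, 5, 9)
obs 3: x=1 → posterior Dirichlet(11/5, 6, 9)
obs 4: x=1 → posterior Dirichlet(11/5, 7, 9)
obs 5: x=2 → posterior Dirichlet(11/5, 7, 10)
obs 6: x=0 → posterior Dirichlet(16/5, 7, 10)
obs 7: x=1 → posterior Dirichlet(16/5, 8, 10)
obs 8: x=0 → posterior Dirichlet(21/5, 8, 10)
obs 9: x=1 → posterior Dirichlet(21/5, 9, 10)
obs 10: x=2 → posterior Dirichlet(21/5, 9, 11)
obs 11: x=0 → posterior Dirichlet(26/5, 9, 11)
obs 12: x=0 → posterior Dirichlet(31/5, 9, 11)
obs 13: x=1 → posterior Dirichlet(31/5, 10, 11)

55/136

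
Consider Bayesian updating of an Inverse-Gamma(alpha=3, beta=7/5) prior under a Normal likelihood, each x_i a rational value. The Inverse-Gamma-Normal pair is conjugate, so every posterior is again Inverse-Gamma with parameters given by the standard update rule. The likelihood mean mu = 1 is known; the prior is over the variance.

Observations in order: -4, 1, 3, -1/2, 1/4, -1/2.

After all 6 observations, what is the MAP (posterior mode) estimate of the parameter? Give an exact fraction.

2949/1120

obs 1: x=-4 → posterior Inverse-Gamma(7/2, 139/10)
obs 2: x=1 → posterior Inverse-Gamma(4, 139/10)
obs 3: x=3 → posterior Inverse-Gamma(9/2, 159/10)
obs 4: x=-1/2 → posterior Inverse-Gamma(5, 681/40)
obs 5: x=1/4 → posterior Inverse-Gamma(11/2, 2769/160)
obs 6: x=-1/2 → posterior Inverse-Gamma(6, 2949/160)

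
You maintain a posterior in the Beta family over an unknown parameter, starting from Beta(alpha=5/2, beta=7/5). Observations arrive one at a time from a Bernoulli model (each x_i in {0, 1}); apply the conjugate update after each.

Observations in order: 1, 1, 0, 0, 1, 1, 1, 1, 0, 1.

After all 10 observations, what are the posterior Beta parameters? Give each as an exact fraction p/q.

alpha=19/2, beta=22/5

obs 1: x=1 → posterior Beta(7/2, 7/5)
obs 2: x=1 → posterior Beta(9/2, 7/5)
obs 3: x=0 → posterior Beta(9/2, 12/5)
obs 4: x=0 → posterior Beta(9/2, 17/5)
obs 5: x=1 → posterior Beta(11/2, 17/5)
obs 6: x=1 → posterior Beta(13/2, 17/5)
obs 7: x=1 → posterior Beta(15/2, 17/5)
obs 8: x=1 → posterior Beta(17/2, 17/5)
obs 9: x=0 → posterior Beta(17/2, 22/5)
obs 10: x=1 → posterior Beta(19/2, 22/5)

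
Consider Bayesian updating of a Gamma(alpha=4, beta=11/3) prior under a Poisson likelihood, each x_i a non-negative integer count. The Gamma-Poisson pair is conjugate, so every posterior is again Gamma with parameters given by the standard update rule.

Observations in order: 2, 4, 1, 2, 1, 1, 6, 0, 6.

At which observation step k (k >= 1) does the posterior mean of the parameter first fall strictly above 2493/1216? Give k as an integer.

obs 1: x=2 → posterior Gamma(6, 14/3)
obs 2: x=4 → posterior Gamma(10, 17/3)
obs 3: x=1 → posterior Gamma(11, 20/3)
obs 4: x=2 → posterior Gamma(13, 23/3)
obs 5: x=1 → posterior Gamma(14, 26/3)
obs 6: x=1 → posterior Gamma(15, 29/3)
obs 7: x=6 → posterior Gamma(21, 32/3)
obs 8: x=0 → posterior Gamma(21, 35/3)
obs 9: x=6 → posterior Gamma(27, 38/3)

k = 9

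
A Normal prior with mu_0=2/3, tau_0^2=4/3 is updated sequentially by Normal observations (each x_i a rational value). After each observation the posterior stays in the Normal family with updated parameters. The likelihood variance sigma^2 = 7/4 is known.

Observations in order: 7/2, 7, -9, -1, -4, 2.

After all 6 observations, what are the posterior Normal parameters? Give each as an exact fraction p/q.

obs 1: x=7/2 → posterior Normal(70/37, 28/37)
obs 2: x=7 → posterior Normal(182/53, 28/53)
obs 3: x=-9 → posterior Normal(38/69, 28/69)
obs 4: x=-1 → posterior Normal(22/85, 28/85)
obs 5: x=-4 → posterior Normal(-42/101, 28/101)
obs 6: x=2 → posterior Normal(-10/117, 28/117)

mu_0=-10/117, tau_0^2=28/117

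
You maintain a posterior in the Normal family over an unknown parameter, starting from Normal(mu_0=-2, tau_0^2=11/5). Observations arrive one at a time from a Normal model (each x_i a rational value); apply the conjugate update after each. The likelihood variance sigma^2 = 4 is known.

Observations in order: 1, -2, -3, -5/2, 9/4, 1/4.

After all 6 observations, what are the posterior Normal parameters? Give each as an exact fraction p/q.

obs 1: x=1 → posterior Normal(-29/31, 44/31)
obs 2: x=-2 → posterior Normal(-17/14, 22/21)
obs 3: x=-3 → posterior Normal(-84/53, 44/53)
obs 4: x=-5/2 → posterior Normal(-223/128, 11/16)
obs 5: x=9/4 → posterior Normal(-347/300, 44/75)
obs 6: x=1/4 → posterior Normal(-42/43, 22/43)

mu_0=-42/43, tau_0^2=22/43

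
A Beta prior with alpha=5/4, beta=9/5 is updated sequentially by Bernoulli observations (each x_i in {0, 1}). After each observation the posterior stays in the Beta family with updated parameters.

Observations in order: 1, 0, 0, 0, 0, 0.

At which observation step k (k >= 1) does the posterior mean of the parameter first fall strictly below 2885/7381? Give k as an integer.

obs 1: x=1 → posterior Beta(9/4, 9/5)
obs 2: x=0 → posterior Beta(9/4, 14/5)
obs 3: x=0 → posterior Beta(9/4, 19/5)
obs 4: x=0 → posterior Beta(9/4, 24/5)
obs 5: x=0 → posterior Beta(9/4, 29/5)
obs 6: x=0 → posterior Beta(9/4, 34/5)

k = 3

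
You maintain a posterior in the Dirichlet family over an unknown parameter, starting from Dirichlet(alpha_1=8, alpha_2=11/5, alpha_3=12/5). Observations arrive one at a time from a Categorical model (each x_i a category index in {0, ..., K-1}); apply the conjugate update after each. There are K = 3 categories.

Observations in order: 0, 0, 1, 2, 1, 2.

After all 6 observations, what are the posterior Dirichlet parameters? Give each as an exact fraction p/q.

alpha_1=10, alpha_2=21/5, alpha_3=22/5

obs 1: x=0 → posterior Dirichlet(9, 11/5, 12/5)
obs 2: x=0 → posterior Dirichlet(10, 11/5, 12/5)
obs 3: x=1 → posterior Dirichlet(10, 16/5, 12/5)
obs 4: x=2 → posterior Dirichlet(10, 16/5, 17/5)
obs 5: x=1 → posterior Dirichlet(10, 21/5, 17/5)
obs 6: x=2 → posterior Dirichlet(10, 21/5, 22/5)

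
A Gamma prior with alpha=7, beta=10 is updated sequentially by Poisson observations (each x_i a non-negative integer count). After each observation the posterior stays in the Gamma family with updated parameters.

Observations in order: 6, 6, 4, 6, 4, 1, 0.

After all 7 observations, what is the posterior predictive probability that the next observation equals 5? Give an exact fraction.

obs 1: x=6 → posterior Gamma(13, 11)
obs 2: x=6 → posterior Gamma(19, 12)
obs 3: x=4 → posterior Gamma(23, 13)
obs 4: x=6 → posterior Gamma(29, 14)
obs 5: x=4 → posterior Gamma(33, 15)
obs 6: x=1 → posterior Gamma(34, 16)
obs 7: x=0 → posterior Gamma(34, 17)

57248697901751282023432735748828878546638482153/1504791913231783286218669650135963670843093942272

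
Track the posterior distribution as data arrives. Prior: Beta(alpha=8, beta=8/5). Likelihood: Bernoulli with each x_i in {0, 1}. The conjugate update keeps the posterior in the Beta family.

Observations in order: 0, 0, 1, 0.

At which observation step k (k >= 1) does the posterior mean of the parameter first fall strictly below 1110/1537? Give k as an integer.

k = 2

obs 1: x=0 → posterior Beta(8, 13/5)
obs 2: x=0 → posterior Beta(8, 18/5)
obs 3: x=1 → posterior Beta(9, 18/5)
obs 4: x=0 → posterior Beta(9, 23/5)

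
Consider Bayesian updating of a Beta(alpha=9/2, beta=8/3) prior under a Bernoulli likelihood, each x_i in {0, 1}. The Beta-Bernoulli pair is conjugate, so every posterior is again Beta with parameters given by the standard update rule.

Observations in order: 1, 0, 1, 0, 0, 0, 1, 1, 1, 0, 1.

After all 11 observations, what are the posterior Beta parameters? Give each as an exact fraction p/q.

alpha=21/2, beta=23/3

obs 1: x=1 → posterior Beta(11/2, 8/3)
obs 2: x=0 → posterior Beta(11/2, 11/3)
obs 3: x=1 → posterior Beta(13/2, 11/3)
obs 4: x=0 → posterior Beta(13/2, 14/3)
obs 5: x=0 → posterior Beta(13/2, 17/3)
obs 6: x=0 → posterior Beta(13/2, 20/3)
obs 7: x=1 → posterior Beta(15/2, 20/3)
obs 8: x=1 → posterior Beta(17/2, 20/3)
obs 9: x=1 → posterior Beta(19/2, 20/3)
obs 10: x=0 → posterior Beta(19/2, 23/3)
obs 11: x=1 → posterior Beta(21/2, 23/3)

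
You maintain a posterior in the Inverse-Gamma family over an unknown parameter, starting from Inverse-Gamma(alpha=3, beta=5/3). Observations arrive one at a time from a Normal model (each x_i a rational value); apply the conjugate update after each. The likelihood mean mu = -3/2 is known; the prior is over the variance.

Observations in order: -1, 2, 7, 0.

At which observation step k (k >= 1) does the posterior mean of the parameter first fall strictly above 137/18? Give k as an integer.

obs 1: x=-1 → posterior Inverse-Gamma(7/2, 43/24)
obs 2: x=2 → posterior Inverse-Gamma(4, 95/12)
obs 3: x=7 → posterior Inverse-Gamma(9/2, 1057/24)
obs 4: x=0 → posterior Inverse-Gamma(5, 271/6)

k = 3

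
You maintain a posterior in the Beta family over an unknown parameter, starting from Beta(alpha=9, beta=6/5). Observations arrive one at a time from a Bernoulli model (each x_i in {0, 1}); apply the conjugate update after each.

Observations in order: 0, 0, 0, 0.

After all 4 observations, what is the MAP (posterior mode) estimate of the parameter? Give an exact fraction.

obs 1: x=0 → posterior Beta(9, 11/5)
obs 2: x=0 → posterior Beta(9, 16/5)
obs 3: x=0 → posterior Beta(9, 21/5)
obs 4: x=0 → posterior Beta(9, 26/5)

40/61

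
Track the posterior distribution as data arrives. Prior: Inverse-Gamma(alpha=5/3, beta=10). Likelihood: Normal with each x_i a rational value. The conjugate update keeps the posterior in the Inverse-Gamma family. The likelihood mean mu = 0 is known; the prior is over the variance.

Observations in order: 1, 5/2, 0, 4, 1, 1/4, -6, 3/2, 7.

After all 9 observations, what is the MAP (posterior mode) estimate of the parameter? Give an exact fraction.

6315/688

obs 1: x=1 → posterior Inverse-Gamma(13/6, 21/2)
obs 2: x=5/2 → posterior Inverse-Gamma(8/3, 109/8)
obs 3: x=0 → posterior Inverse-Gamma(19/6, 109/8)
obs 4: x=4 → posterior Inverse-Gamma(11/3, 173/8)
obs 5: x=1 → posterior Inverse-Gamma(25/6, 177/8)
obs 6: x=1/4 → posterior Inverse-Gamma(14/3, 709/32)
obs 7: x=-6 → posterior Inverse-Gamma(31/6, 1285/32)
obs 8: x=3/2 → posterior Inverse-Gamma(17/3, 1321/32)
obs 9: x=7 → posterior Inverse-Gamma(37/6, 2105/32)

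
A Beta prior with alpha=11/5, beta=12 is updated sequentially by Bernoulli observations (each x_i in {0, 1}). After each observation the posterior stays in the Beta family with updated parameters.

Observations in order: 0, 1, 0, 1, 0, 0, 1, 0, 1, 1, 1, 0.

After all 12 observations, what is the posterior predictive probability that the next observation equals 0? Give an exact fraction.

90/131

obs 1: x=0 → posterior Beta(11/5, 13)
obs 2: x=1 → posterior Beta(16/5, 13)
obs 3: x=0 → posterior Beta(16/5, 14)
obs 4: x=1 → posterior Beta(21/5, 14)
obs 5: x=0 → posterior Beta(21/5, 15)
obs 6: x=0 → posterior Beta(21/5, 16)
obs 7: x=1 → posterior Beta(26/5, 16)
obs 8: x=0 → posterior Beta(26/5, 17)
obs 9: x=1 → posterior Beta(31/5, 17)
obs 10: x=1 → posterior Beta(36/5, 17)
obs 11: x=1 → posterior Beta(41/5, 17)
obs 12: x=0 → posterior Beta(41/5, 18)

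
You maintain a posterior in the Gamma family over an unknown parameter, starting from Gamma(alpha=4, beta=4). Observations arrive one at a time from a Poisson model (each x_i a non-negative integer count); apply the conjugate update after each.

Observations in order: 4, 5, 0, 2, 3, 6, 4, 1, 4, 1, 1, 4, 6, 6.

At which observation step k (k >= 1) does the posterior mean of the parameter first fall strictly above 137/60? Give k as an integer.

k = 6

obs 1: x=4 → posterior Gamma(8, 5)
obs 2: x=5 → posterior Gamma(13, 6)
obs 3: x=0 → posterior Gamma(13, 7)
obs 4: x=2 → posterior Gamma(15, 8)
obs 5: x=3 → posterior Gamma(18, 9)
obs 6: x=6 → posterior Gamma(24, 10)
obs 7: x=4 → posterior Gamma(28, 11)
obs 8: x=1 → posterior Gamma(29, 12)
obs 9: x=4 → posterior Gamma(33, 13)
obs 10: x=1 → posterior Gamma(34, 14)
obs 11: x=1 → posterior Gamma(35, 15)
obs 12: x=4 → posterior Gamma(39, 16)
obs 13: x=6 → posterior Gamma(45, 17)
obs 14: x=6 → posterior Gamma(51, 18)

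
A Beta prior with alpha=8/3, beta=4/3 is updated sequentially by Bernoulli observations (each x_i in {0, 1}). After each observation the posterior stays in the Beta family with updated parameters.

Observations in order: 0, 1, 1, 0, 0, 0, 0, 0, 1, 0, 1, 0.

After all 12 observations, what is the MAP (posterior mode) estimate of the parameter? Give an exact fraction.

17/42

obs 1: x=0 → posterior Beta(8/3, 7/3)
obs 2: x=1 → posterior Beta(11/3, 7/3)
obs 3: x=1 → posterior Beta(14/3, 7/3)
obs 4: x=0 → posterior Beta(14/3, 10/3)
obs 5: x=0 → posterior Beta(14/3, 13/3)
obs 6: x=0 → posterior Beta(14/3, 16/3)
obs 7: x=0 → posterior Beta(14/3, 19/3)
obs 8: x=0 → posterior Beta(14/3, 22/3)
obs 9: x=1 → posterior Beta(17/3, 22/3)
obs 10: x=0 → posterior Beta(17/3, 25/3)
obs 11: x=1 → posterior Beta(20/3, 25/3)
obs 12: x=0 → posterior Beta(20/3, 28/3)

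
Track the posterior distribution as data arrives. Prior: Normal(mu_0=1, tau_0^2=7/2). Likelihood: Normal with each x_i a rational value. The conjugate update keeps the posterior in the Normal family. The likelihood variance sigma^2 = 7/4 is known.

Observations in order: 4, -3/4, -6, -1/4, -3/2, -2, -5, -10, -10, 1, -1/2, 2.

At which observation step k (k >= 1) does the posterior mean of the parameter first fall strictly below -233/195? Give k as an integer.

obs 1: x=4 → posterior Normal(3, 7/6)
obs 2: x=-3/4 → posterior Normal(3/2, 7/10)
obs 3: x=-6 → posterior Normal(-9/14, 1/2)
obs 4: x=-1/4 → posterior Normal(-5/9, 7/18)
obs 5: x=-3/2 → posterior Normal(-8/11, 7/22)
obs 6: x=-2 → posterior Normal(-12/13, 7/26)
obs 7: x=-5 → posterior Normal(-22/15, 7/30)
obs 8: x=-10 → posterior Normal(-42/17, 7/34)
obs 9: x=-10 → posterior Normal(-62/19, 7/38)
obs 10: x=1 → posterior Normal(-20/7, 1/6)
obs 11: x=-1/2 → posterior Normal(-61/23, 7/46)
obs 12: x=2 → posterior Normal(-57/25, 7/50)

k = 7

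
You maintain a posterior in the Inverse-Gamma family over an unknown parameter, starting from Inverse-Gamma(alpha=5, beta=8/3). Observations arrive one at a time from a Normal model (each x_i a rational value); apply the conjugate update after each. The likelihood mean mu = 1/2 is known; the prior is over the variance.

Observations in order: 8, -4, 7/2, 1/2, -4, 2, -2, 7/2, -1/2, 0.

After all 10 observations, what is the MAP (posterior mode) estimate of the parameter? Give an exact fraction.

obs 1: x=8 → posterior Inverse-Gamma(11/2, 739/24)
obs 2: x=-4 → posterior Inverse-Gamma(6, 491/12)
obs 3: x=7/2 → posterior Inverse-Gamma(13/2, 545/12)
obs 4: x=1/2 → posterior Inverse-Gamma(7, 545/12)
obs 5: x=-4 → posterior Inverse-Gamma(15/2, 1333/24)
obs 6: x=2 → posterior Inverse-Gamma(8, 170/3)
obs 7: x=-2 → posterior Inverse-Gamma(17/2, 1435/24)
obs 8: x=7/2 → posterior Inverse-Gamma(9, 1543/24)
obs 9: x=-1/2 → posterior Inverse-Gamma(19/2, 1555/24)
obs 10: x=0 → posterior Inverse-Gamma(10, 779/12)

779/132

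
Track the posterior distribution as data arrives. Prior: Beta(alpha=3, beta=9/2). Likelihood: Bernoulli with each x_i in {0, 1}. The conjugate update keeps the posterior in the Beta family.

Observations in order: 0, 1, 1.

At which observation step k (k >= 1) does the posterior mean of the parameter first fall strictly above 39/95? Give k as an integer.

k = 2

obs 1: x=0 → posterior Beta(3, 11/2)
obs 2: x=1 → posterior Beta(4, 11/2)
obs 3: x=1 → posterior Beta(5, 11/2)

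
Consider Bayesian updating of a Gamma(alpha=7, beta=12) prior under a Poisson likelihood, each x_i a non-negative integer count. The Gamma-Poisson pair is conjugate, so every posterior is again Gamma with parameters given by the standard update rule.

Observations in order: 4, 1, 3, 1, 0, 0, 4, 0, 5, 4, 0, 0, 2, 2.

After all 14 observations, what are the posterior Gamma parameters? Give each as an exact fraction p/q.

obs 1: x=4 → posterior Gamma(11, 13)
obs 2: x=1 → posterior Gamma(12, 14)
obs 3: x=3 → posterior Gamma(15, 15)
obs 4: x=1 → posterior Gamma(16, 16)
obs 5: x=0 → posterior Gamma(16, 17)
obs 6: x=0 → posterior Gamma(16, 18)
obs 7: x=4 → posterior Gamma(20, 19)
obs 8: x=0 → posterior Gamma(20, 20)
obs 9: x=5 → posterior Gamma(25, 21)
obs 10: x=4 → posterior Gamma(29, 22)
obs 11: x=0 → posterior Gamma(29, 23)
obs 12: x=0 → posterior Gamma(29, 24)
obs 13: x=2 → posterior Gamma(31, 25)
obs 14: x=2 → posterior Gamma(33, 26)

alpha=33, beta=26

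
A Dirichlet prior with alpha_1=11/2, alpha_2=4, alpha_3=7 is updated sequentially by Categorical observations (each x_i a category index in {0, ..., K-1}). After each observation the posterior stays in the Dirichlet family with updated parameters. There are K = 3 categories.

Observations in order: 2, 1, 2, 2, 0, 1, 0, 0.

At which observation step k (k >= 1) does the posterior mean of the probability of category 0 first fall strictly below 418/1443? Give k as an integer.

obs 1: x=2 → posterior Dirichlet(11/2, 4, 8)
obs 2: x=1 → posterior Dirichlet(11/2, 5, 8)
obs 3: x=2 → posterior Dirichlet(11/2, 5, 9)
obs 4: x=2 → posterior Dirichlet(11/2, 5, 10)
obs 5: x=0 → posterior Dirichlet(13/2, 5, 10)
obs 6: x=1 → posterior Dirichlet(13/2, 6, 10)
obs 7: x=0 → posterior Dirichlet(15/2, 6, 10)
obs 8: x=0 → posterior Dirichlet(17/2, 6, 10)

k = 3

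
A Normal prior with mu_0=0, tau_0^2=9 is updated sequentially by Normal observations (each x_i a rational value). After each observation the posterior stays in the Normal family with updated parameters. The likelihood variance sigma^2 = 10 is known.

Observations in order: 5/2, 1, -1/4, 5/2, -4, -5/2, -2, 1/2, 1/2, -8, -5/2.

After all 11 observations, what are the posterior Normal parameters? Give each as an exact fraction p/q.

obs 1: x=5/2 → posterior Normal(45/38, 90/19)
obs 2: x=1 → posterior Normal(9/8, 45/14)
obs 3: x=-1/4 → posterior Normal(117/148, 90/37)
obs 4: x=5/2 → posterior Normal(9/8, 45/23)
obs 5: x=-4 → posterior Normal(63/220, 18/11)
obs 6: x=-5/2 → posterior Normal(-27/256, 45/32)
obs 7: x=-2 → posterior Normal(-99/292, 90/73)
obs 8: x=1/2 → posterior Normal(-81/328, 45/41)
obs 9: x=1/2 → posterior Normal(-9/52, 90/91)
obs 10: x=-8 → posterior Normal(-351/400, 9/10)
obs 11: x=-5/2 → posterior Normal(-441/436, 90/109)

mu_0=-441/436, tau_0^2=90/109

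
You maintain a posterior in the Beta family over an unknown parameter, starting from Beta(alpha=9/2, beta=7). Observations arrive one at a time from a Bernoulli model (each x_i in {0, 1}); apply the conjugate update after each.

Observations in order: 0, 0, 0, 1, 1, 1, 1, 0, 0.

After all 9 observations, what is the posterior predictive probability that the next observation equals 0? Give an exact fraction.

24/41

obs 1: x=0 → posterior Beta(9/2, 8)
obs 2: x=0 → posterior Beta(9/2, 9)
obs 3: x=0 → posterior Beta(9/2, 10)
obs 4: x=1 → posterior Beta(11/2, 10)
obs 5: x=1 → posterior Beta(13/2, 10)
obs 6: x=1 → posterior Beta(15/2, 10)
obs 7: x=1 → posterior Beta(17/2, 10)
obs 8: x=0 → posterior Beta(17/2, 11)
obs 9: x=0 → posterior Beta(17/2, 12)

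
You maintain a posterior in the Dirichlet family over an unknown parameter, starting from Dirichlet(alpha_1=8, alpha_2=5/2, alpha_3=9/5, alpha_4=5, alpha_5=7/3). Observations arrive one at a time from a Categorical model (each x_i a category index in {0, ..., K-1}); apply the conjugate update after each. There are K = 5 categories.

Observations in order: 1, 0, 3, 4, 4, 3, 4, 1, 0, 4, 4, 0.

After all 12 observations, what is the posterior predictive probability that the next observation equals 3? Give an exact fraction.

210/949

obs 1: x=1 → posterior Dirichlet(8, 7/2, 9/5, 5, 7/3)
obs 2: x=0 → posterior Dirichlet(9, 7/2, 9/5, 5, 7/3)
obs 3: x=3 → posterior Dirichlet(9, 7/2, 9/5, 6, 7/3)
obs 4: x=4 → posterior Dirichlet(9, 7/2, 9/5, 6, 10/3)
obs 5: x=4 → posterior Dirichlet(9, 7/2, 9/5, 6, 13/3)
obs 6: x=3 → posterior Dirichlet(9, 7/2, 9/5, 7, 13/3)
obs 7: x=4 → posterior Dirichlet(9, 7/2, 9/5, 7, 16/3)
obs 8: x=1 → posterior Dirichlet(9, 9/2, 9/5, 7, 16/3)
obs 9: x=0 → posterior Dirichlet(10, 9/2, 9/5, 7, 16/3)
obs 10: x=4 → posterior Dirichlet(10, 9/2, 9/5, 7, 19/3)
obs 11: x=4 → posterior Dirichlet(10, 9/2, 9/5, 7, 22/3)
obs 12: x=0 → posterior Dirichlet(11, 9/2, 9/5, 7, 22/3)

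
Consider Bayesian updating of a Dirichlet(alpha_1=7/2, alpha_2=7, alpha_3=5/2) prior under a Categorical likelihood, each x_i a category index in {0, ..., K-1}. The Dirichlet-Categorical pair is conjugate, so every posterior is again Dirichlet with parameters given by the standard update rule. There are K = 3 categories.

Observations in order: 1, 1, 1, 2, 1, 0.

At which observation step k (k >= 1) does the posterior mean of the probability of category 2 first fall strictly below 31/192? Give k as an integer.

k = 3

obs 1: x=1 → posterior Dirichlet(7/2, 8, 5/2)
obs 2: x=1 → posterior Dirichlet(7/2, 9, 5/2)
obs 3: x=1 → posterior Dirichlet(7/2, 10, 5/2)
obs 4: x=2 → posterior Dirichlet(7/2, 10, 7/2)
obs 5: x=1 → posterior Dirichlet(7/2, 11, 7/2)
obs 6: x=0 → posterior Dirichlet(9/2, 11, 7/2)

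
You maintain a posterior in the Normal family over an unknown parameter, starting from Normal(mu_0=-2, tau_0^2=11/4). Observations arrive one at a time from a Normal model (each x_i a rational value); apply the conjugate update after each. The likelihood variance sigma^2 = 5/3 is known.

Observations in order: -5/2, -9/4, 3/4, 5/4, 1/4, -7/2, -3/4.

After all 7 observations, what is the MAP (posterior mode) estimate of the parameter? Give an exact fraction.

-1051/1004

obs 1: x=-5/2 → posterior Normal(-245/106, 55/53)
obs 2: x=-9/4 → posterior Normal(-787/344, 55/86)
obs 3: x=3/4 → posterior Normal(-172/119, 55/119)
obs 4: x=5/4 → posterior Normal(-523/608, 55/152)
obs 5: x=1/4 → posterior Normal(-49/74, 11/37)
obs 6: x=-7/2 → posterior Normal(-119/109, 55/218)
obs 7: x=-3/4 → posterior Normal(-1051/1004, 55/251)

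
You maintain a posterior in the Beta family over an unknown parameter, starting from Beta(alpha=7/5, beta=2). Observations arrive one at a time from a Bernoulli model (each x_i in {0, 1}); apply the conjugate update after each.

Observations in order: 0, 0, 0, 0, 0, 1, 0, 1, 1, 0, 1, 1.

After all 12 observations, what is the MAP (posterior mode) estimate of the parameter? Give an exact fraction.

obs 1: x=0 → posterior Beta(7/5, 3)
obs 2: x=0 → posterior Beta(7/5, 4)
obs 3: x=0 → posterior Beta(7/5, 5)
obs 4: x=0 → posterior Beta(7/5, 6)
obs 5: x=0 → posterior Beta(7/5, 7)
obs 6: x=1 → posterior Beta(12/5, 7)
obs 7: x=0 → posterior Beta(12/5, 8)
obs 8: x=1 → posterior Beta(17/5, 8)
obs 9: x=1 → posterior Beta(22/5, 8)
obs 10: x=0 → posterior Beta(22/5, 9)
obs 11: x=1 → posterior Beta(27/5, 9)
obs 12: x=1 → posterior Beta(32/5, 9)

27/67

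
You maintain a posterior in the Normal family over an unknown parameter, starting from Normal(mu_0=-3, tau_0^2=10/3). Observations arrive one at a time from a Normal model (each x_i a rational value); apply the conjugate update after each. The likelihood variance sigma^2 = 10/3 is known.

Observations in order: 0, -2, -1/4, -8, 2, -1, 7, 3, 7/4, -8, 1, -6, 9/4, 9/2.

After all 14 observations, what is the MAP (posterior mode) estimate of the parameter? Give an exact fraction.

obs 1: x=0 → posterior Normal(-3/2, 5/3)
obs 2: x=-2 → posterior Normal(-5/3, 10/9)
obs 3: x=-1/4 → posterior Normal(-21/16, 5/6)
obs 4: x=-8 → posterior Normal(-53/20, 2/3)
obs 5: x=2 → posterior Normal(-15/8, 5/9)
obs 6: x=-1 → posterior Normal(-7/4, 10/21)
obs 7: x=7 → posterior Normal(-21/32, 5/12)
obs 8: x=3 → posterior Normal(-1/4, 10/27)
obs 9: x=7/4 → posterior Normal(-1/20, 1/3)
obs 10: x=-8 → posterior Normal(-17/22, 10/33)
obs 11: x=1 → posterior Normal(-5/8, 5/18)
obs 12: x=-6 → posterior Normal(-27/26, 10/39)
obs 13: x=9/4 → posterior Normal(-45/56, 5/21)
obs 14: x=9/2 → posterior Normal(-9/20, 2/9)

-9/20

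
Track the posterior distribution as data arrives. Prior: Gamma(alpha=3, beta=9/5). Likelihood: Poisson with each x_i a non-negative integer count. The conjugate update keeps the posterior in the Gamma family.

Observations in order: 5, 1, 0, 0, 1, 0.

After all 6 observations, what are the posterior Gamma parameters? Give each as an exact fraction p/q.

alpha=10, beta=39/5

obs 1: x=5 → posterior Gamma(8, 14/5)
obs 2: x=1 → posterior Gamma(9, 19/5)
obs 3: x=0 → posterior Gamma(9, 24/5)
obs 4: x=0 → posterior Gamma(9, 29/5)
obs 5: x=1 → posterior Gamma(10, 34/5)
obs 6: x=0 → posterior Gamma(10, 39/5)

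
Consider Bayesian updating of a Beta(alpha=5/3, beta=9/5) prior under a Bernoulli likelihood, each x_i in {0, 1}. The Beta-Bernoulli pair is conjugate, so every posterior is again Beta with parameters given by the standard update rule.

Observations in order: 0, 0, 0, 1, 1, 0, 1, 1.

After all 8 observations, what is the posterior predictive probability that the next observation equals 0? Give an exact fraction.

obs 1: x=0 → posterior Beta(5/3, 14/5)
obs 2: x=0 → posterior Beta(5/3, 19/5)
obs 3: x=0 → posterior Beta(5/3, 24/5)
obs 4: x=1 → posterior Beta(8/3, 24/5)
obs 5: x=1 → posterior Beta(11/3, 24/5)
obs 6: x=0 → posterior Beta(11/3, 29/5)
obs 7: x=1 → posterior Beta(14/3, 29/5)
obs 8: x=1 → posterior Beta(17/3, 29/5)

87/172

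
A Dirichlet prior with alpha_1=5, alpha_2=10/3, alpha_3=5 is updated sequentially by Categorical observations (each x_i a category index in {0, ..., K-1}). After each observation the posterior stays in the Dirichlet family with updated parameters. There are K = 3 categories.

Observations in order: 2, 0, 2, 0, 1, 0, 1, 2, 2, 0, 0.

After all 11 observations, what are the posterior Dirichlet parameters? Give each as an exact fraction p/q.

alpha_1=10, alpha_2=16/3, alpha_3=9

obs 1: x=2 → posterior Dirichlet(5, 10/3, 6)
obs 2: x=0 → posterior Dirichlet(6, 10/3, 6)
obs 3: x=2 → posterior Dirichlet(6, 10/3, 7)
obs 4: x=0 → posterior Dirichlet(7, 10/3, 7)
obs 5: x=1 → posterior Dirichlet(7, 13/3, 7)
obs 6: x=0 → posterior Dirichlet(8, 13/3, 7)
obs 7: x=1 → posterior Dirichlet(8, 16/3, 7)
obs 8: x=2 → posterior Dirichlet(8, 16/3, 8)
obs 9: x=2 → posterior Dirichlet(8, 16/3, 9)
obs 10: x=0 → posterior Dirichlet(9, 16/3, 9)
obs 11: x=0 → posterior Dirichlet(10, 16/3, 9)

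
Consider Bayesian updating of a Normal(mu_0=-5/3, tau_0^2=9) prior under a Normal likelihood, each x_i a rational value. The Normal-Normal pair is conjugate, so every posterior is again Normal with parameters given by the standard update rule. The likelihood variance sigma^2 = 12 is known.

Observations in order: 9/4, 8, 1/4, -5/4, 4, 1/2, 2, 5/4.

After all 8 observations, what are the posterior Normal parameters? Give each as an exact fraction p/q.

obs 1: x=9/4 → posterior Normal(1/84, 36/7)
obs 2: x=8 → posterior Normal(289/120, 18/5)
obs 3: x=1/4 → posterior Normal(149/78, 36/13)
obs 4: x=-5/4 → posterior Normal(253/192, 9/4)
obs 5: x=4 → posterior Normal(397/228, 36/19)
obs 6: x=1/2 → posterior Normal(415/264, 18/11)
obs 7: x=2 → posterior Normal(487/300, 36/25)
obs 8: x=5/4 → posterior Normal(19/12, 9/7)

mu_0=19/12, tau_0^2=9/7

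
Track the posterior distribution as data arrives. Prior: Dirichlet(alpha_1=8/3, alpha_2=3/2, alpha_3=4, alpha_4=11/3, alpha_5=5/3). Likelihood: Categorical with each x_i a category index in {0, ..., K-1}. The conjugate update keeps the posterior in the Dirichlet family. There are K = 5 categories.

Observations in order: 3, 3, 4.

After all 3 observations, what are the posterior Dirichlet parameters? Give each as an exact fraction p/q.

alpha_1=8/3, alpha_2=3/2, alpha_3=4, alpha_4=17/3, alpha_5=8/3

obs 1: x=3 → posterior Dirichlet(8/3, 3/2, 4, 14/3, 5/3)
obs 2: x=3 → posterior Dirichlet(8/3, 3/2, 4, 17/3, 5/3)
obs 3: x=4 → posterior Dirichlet(8/3, 3/2, 4, 17/3, 8/3)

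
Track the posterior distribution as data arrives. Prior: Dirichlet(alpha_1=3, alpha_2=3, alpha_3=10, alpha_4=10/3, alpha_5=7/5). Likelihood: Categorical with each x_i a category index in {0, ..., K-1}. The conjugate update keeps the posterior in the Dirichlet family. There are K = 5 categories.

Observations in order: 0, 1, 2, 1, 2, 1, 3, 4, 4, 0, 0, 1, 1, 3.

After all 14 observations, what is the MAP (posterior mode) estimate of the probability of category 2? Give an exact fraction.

obs 1: x=0 → posterior Dirichlet(4, 3, 10, 10/3, 7/5)
obs 2: x=1 → posterior Dirichlet(4, 4, 10, 10/3, 7/5)
obs 3: x=2 → posterior Dirichlet(4, 4, 11, 10/3, 7/5)
obs 4: x=1 → posterior Dirichlet(4, 5, 11, 10/3, 7/5)
obs 5: x=2 → posterior Dirichlet(4, 5, 12, 10/3, 7/5)
obs 6: x=1 → posterior Dirichlet(4, 6, 12, 10/3, 7/5)
obs 7: x=3 → posterior Dirichlet(4, 6, 12, 13/3, 7/5)
obs 8: x=4 → posterior Dirichlet(4, 6, 12, 13/3, 12/5)
obs 9: x=4 → posterior Dirichlet(4, 6, 12, 13/3, 17/5)
obs 10: x=0 → posterior Dirichlet(5, 6, 12, 13/3, 17/5)
obs 11: x=0 → posterior Dirichlet(6, 6, 12, 13/3, 17/5)
obs 12: x=1 → posterior Dirichlet(6, 7, 12, 13/3, 17/5)
obs 13: x=1 → posterior Dirichlet(6, 8, 12, 13/3, 17/5)
obs 14: x=3 → posterior Dirichlet(6, 8, 12, 16/3, 17/5)

165/446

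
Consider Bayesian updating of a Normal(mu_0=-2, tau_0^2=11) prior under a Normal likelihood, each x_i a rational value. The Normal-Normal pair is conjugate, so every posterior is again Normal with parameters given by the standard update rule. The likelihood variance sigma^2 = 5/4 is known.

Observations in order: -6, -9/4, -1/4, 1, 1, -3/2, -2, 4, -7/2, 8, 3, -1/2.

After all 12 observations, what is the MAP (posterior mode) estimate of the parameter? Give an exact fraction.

34/533

obs 1: x=-6 → posterior Normal(-274/49, 55/49)
obs 2: x=-9/4 → posterior Normal(-373/93, 55/93)
obs 3: x=-1/4 → posterior Normal(-384/137, 55/137)
obs 4: x=1 → posterior Normal(-340/181, 55/181)
obs 5: x=1 → posterior Normal(-296/225, 11/45)
obs 6: x=-3/2 → posterior Normal(-362/269, 55/269)
obs 7: x=-2 → posterior Normal(-450/313, 55/313)
obs 8: x=4 → posterior Normal(-274/357, 55/357)
obs 9: x=-7/2 → posterior Normal(-428/401, 55/401)
obs 10: x=8 → posterior Normal(-76/445, 11/89)
obs 11: x=3 → posterior Normal(56/489, 55/489)
obs 12: x=-1/2 → posterior Normal(34/533, 55/533)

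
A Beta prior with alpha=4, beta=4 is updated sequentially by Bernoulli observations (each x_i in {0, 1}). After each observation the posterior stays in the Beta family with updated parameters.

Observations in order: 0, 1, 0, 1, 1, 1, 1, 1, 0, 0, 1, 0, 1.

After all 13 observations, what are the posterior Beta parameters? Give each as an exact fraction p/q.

alpha=12, beta=9

obs 1: x=0 → posterior Beta(4, 5)
obs 2: x=1 → posterior Beta(5, 5)
obs 3: x=0 → posterior Beta(5, 6)
obs 4: x=1 → posterior Beta(6, 6)
obs 5: x=1 → posterior Beta(7, 6)
obs 6: x=1 → posterior Beta(8, 6)
obs 7: x=1 → posterior Beta(9, 6)
obs 8: x=1 → posterior Beta(10, 6)
obs 9: x=0 → posterior Beta(10, 7)
obs 10: x=0 → posterior Beta(10, 8)
obs 11: x=1 → posterior Beta(11, 8)
obs 12: x=0 → posterior Beta(11, 9)
obs 13: x=1 → posterior Beta(12, 9)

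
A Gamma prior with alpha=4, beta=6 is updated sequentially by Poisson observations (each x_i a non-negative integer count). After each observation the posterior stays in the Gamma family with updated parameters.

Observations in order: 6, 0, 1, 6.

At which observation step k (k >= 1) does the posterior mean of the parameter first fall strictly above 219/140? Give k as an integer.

k = 4

obs 1: x=6 → posterior Gamma(10, 7)
obs 2: x=0 → posterior Gamma(10, 8)
obs 3: x=1 → posterior Gamma(11, 9)
obs 4: x=6 → posterior Gamma(17, 10)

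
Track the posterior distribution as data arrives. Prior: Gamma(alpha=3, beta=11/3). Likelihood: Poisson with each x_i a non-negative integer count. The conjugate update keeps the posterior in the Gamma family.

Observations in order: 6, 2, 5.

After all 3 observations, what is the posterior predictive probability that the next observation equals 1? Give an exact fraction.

31457280000000000000000/141050039560662968926103

obs 1: x=6 → posterior Gamma(9, 14/3)
obs 2: x=2 → posterior Gamma(11, 17/3)
obs 3: x=5 → posterior Gamma(16, 20/3)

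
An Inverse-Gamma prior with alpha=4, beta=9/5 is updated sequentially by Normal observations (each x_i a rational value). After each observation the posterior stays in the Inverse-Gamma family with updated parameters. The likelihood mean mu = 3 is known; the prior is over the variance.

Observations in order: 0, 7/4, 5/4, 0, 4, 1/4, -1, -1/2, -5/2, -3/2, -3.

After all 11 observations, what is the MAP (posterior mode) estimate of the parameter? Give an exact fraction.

1709/240

obs 1: x=0 → posterior Inverse-Gamma(9/2, 63/10)
obs 2: x=7/4 → posterior Inverse-Gamma(5, 1133/160)
obs 3: x=5/4 → posterior Inverse-Gamma(11/2, 689/80)
obs 4: x=0 → posterior Inverse-Gamma(6, 1049/80)
obs 5: x=4 → posterior Inverse-Gamma(13/2, 1089/80)
obs 6: x=1/4 → posterior Inverse-Gamma(7, 2783/160)
obs 7: x=-1 → posterior Inverse-Gamma(15/2, 4063/160)
obs 8: x=-1/2 → posterior Inverse-Gamma(8, 5043/160)
obs 9: x=-5/2 → posterior Inverse-Gamma(17/2, 7463/160)
obs 10: x=-3/2 → posterior Inverse-Gamma(9, 9083/160)
obs 11: x=-3 → posterior Inverse-Gamma(19/2, 11963/160)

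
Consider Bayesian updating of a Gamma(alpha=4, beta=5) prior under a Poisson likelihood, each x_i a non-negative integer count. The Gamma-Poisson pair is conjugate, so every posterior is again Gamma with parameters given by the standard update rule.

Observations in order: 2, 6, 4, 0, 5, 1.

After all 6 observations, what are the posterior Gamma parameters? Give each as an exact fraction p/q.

alpha=22, beta=11

obs 1: x=2 → posterior Gamma(6, 6)
obs 2: x=6 → posterior Gamma(12, 7)
obs 3: x=4 → posterior Gamma(16, 8)
obs 4: x=0 → posterior Gamma(16, 9)
obs 5: x=5 → posterior Gamma(21, 10)
obs 6: x=1 → posterior Gamma(22, 11)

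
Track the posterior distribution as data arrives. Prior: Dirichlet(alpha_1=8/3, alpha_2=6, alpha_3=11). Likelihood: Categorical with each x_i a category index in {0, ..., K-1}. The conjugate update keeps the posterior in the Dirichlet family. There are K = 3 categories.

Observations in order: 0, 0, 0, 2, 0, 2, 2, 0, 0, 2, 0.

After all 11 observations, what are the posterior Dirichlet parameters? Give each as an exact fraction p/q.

alpha_1=29/3, alpha_2=6, alpha_3=15

obs 1: x=0 → posterior Dirichlet(11/3, 6, 11)
obs 2: x=0 → posterior Dirichlet(14/3, 6, 11)
obs 3: x=0 → posterior Dirichlet(17/3, 6, 11)
obs 4: x=2 → posterior Dirichlet(17/3, 6, 12)
obs 5: x=0 → posterior Dirichlet(20/3, 6, 12)
obs 6: x=2 → posterior Dirichlet(20/3, 6, 13)
obs 7: x=2 → posterior Dirichlet(20/3, 6, 14)
obs 8: x=0 → posterior Dirichlet(23/3, 6, 14)
obs 9: x=0 → posterior Dirichlet(26/3, 6, 14)
obs 10: x=2 → posterior Dirichlet(26/3, 6, 15)
obs 11: x=0 → posterior Dirichlet(29/3, 6, 15)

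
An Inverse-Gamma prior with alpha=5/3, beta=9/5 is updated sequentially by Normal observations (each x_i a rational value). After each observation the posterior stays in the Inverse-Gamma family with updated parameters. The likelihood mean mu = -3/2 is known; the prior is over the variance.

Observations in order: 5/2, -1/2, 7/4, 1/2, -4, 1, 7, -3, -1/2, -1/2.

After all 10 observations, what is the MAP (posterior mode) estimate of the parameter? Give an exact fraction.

obs 1: x=5/2 → posterior Inverse-Gamma(13/6, 49/5)
obs 2: x=-1/2 → posterior Inverse-Gamma(8/3, 103/10)
obs 3: x=7/4 → posterior Inverse-Gamma(19/6, 2493/160)
obs 4: x=1/2 → posterior Inverse-Gamma(11/3, 2813/160)
obs 5: x=-4 → posterior Inverse-Gamma(25/6, 3313/160)
obs 6: x=1 → posterior Inverse-Gamma(14/3, 3813/160)
obs 7: x=7 → posterior Inverse-Gamma(31/6, 9593/160)
obs 8: x=-3 → posterior Inverse-Gamma(17/3, 9773/160)
obs 9: x=-1/2 → posterior Inverse-Gamma(37/6, 9853/160)
obs 10: x=-1/2 → posterior Inverse-Gamma(20/3, 9933/160)

29799/3680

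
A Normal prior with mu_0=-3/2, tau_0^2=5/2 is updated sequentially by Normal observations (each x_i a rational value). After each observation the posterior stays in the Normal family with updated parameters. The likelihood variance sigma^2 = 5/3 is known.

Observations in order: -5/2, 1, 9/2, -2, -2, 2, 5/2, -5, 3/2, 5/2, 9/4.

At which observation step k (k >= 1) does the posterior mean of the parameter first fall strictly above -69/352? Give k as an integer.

obs 1: x=-5/2 → posterior Normal(-21/10, 1)
obs 2: x=1 → posterior Normal(-15/16, 5/8)
obs 3: x=9/2 → posterior Normal(6/11, 5/11)
obs 4: x=-2 → posterior Normal(0, 5/14)
obs 5: x=-2 → posterior Normal(-6/17, 5/17)
obs 6: x=2 → posterior Normal(0, 1/4)
obs 7: x=5/2 → posterior Normal(15/46, 5/23)
obs 8: x=-5 → posterior Normal(-15/52, 5/26)
obs 9: x=3/2 → posterior Normal(-3/29, 5/29)
obs 10: x=5/2 → posterior Normal(9/64, 5/32)
obs 11: x=9/4 → posterior Normal(9/28, 1/7)

k = 3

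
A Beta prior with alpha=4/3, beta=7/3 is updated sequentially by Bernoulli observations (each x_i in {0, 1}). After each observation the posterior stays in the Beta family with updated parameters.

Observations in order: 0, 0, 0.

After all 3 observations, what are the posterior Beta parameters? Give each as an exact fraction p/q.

obs 1: x=0 → posterior Beta(4/3, 10/3)
obs 2: x=0 → posterior Beta(4/3, 13/3)
obs 3: x=0 → posterior Beta(4/3, 16/3)

alpha=4/3, beta=16/3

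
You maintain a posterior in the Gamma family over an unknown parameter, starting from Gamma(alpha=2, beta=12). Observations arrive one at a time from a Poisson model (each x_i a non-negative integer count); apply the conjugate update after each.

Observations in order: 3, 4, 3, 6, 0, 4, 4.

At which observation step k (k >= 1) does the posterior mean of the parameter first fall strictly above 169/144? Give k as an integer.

obs 1: x=3 → posterior Gamma(5, 13)
obs 2: x=4 → posterior Gamma(9, 14)
obs 3: x=3 → posterior Gamma(12, 15)
obs 4: x=6 → posterior Gamma(18, 16)
obs 5: x=0 → posterior Gamma(18, 17)
obs 6: x=4 → posterior Gamma(22, 18)
obs 7: x=4 → posterior Gamma(26, 19)

k = 6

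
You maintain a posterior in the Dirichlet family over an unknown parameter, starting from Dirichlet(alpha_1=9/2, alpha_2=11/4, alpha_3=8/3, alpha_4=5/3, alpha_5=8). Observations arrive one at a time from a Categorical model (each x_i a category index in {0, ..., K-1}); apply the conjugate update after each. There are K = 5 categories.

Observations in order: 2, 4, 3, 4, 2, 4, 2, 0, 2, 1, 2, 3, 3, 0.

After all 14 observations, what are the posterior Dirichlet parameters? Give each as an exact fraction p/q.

alpha_1=13/2, alpha_2=15/4, alpha_3=23/3, alpha_4=14/3, alpha_5=11

obs 1: x=2 → posterior Dirichlet(9/2, 11/4, 11/3, 5/3, 8)
obs 2: x=4 → posterior Dirichlet(9/2, 11/4, 11/3, 5/3, 9)
obs 3: x=3 → posterior Dirichlet(9/2, 11/4, 11/3, 8/3, 9)
obs 4: x=4 → posterior Dirichlet(9/2, 11/4, 11/3, 8/3, 10)
obs 5: x=2 → posterior Dirichlet(9/2, 11/4, 14/3, 8/3, 10)
obs 6: x=4 → posterior Dirichlet(9/2, 11/4, 14/3, 8/3, 11)
obs 7: x=2 → posterior Dirichlet(9/2, 11/4, 17/3, 8/3, 11)
obs 8: x=0 → posterior Dirichlet(11/2, 11/4, 17/3, 8/3, 11)
obs 9: x=2 → posterior Dirichlet(11/2, 11/4, 20/3, 8/3, 11)
obs 10: x=1 → posterior Dirichlet(11/2, 15/4, 20/3, 8/3, 11)
obs 11: x=2 → posterior Dirichlet(11/2, 15/4, 23/3, 8/3, 11)
obs 12: x=3 → posterior Dirichlet(11/2, 15/4, 23/3, 11/3, 11)
obs 13: x=3 → posterior Dirichlet(11/2, 15/4, 23/3, 14/3, 11)
obs 14: x=0 → posterior Dirichlet(13/2, 15/4, 23/3, 14/3, 11)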